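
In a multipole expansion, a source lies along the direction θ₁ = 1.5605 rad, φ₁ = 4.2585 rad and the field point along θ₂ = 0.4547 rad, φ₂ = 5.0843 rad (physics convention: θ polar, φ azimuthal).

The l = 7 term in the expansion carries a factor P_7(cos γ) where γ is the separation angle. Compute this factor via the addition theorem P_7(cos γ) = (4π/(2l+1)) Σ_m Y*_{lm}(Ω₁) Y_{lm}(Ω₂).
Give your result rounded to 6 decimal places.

Summing Y*_{l m}(θ₁,φ₁)·Y_{l m}(θ₂,φ₂) over m ∈ [−7, 7]; prefactor 4π/(2·7+1) = 0.837758:
  term(m=-7) = +0.000690+0.000379i   from Y*(Ω₁)=-0.017806-0.499537i, Y(Ω₂)=-0.000808+0.001353i
  term(m=-6) = +0.000056+0.000226i   from Y*(Ω₁)=+0.017598+0.007822i, Y(Ω₂)=+0.007403+0.009525i
  term(m=-5) = +0.011485-0.017401i   from Y*(Ω₁)=+0.280500-0.235615i, Y(Ω₂)=+0.054560-0.016208i
  term(m=-4) = +0.004109-0.000670i   from Y*(Ω₁)=+0.005489+0.021977i, Y(Ω₂)=+0.015265-0.183155i
  term(m=-3) = -0.104781-0.082027i   from Y*(Ω₁)=+0.323860+0.068734i, Y(Ω₂)=-0.361029-0.176657i
  term(m=-2) = -0.001024-0.012639i   from Y*(Ω₁)=-0.014860+0.019028i, Y(Ω₂)=-0.386508+0.355635i
  term(m=-1) = -0.042760+0.046362i   from Y*(Ω₁)=+0.139624+0.286197i, Y(Ω₂)=+0.071975+0.184520i
  term(m=+0) = +0.010018+0.000000i   from Y*(Ω₁)=-0.024584-0.000000i, Y(Ω₂)=-0.407485+0.000000i
  term(m=+1) = -0.042760-0.046362i   from Y*(Ω₁)=-0.139624+0.286197i, Y(Ω₂)=-0.071975+0.184520i
  term(m=+2) = -0.001024+0.012639i   from Y*(Ω₁)=-0.014860-0.019028i, Y(Ω₂)=-0.386508-0.355635i
  term(m=+3) = -0.104781+0.082027i   from Y*(Ω₁)=-0.323860+0.068734i, Y(Ω₂)=+0.361029-0.176657i
  term(m=+4) = +0.004109+0.000670i   from Y*(Ω₁)=+0.005489-0.021977i, Y(Ω₂)=+0.015265+0.183155i
  term(m=+5) = +0.011485+0.017401i   from Y*(Ω₁)=-0.280500-0.235615i, Y(Ω₂)=-0.054560-0.016208i
  term(m=+6) = +0.000056-0.000226i   from Y*(Ω₁)=+0.017598-0.007822i, Y(Ω₂)=+0.007403-0.009525i
  term(m=+7) = +0.000690-0.000379i   from Y*(Ω₁)=+0.017806-0.499537i, Y(Ω₂)=+0.000808+0.001353i
Total Σ_m = -0.254429-0.000000i. Multiply by 0.837758: -0.213150-0.000000i. P_7(cos γ) = -0.213150

-0.213150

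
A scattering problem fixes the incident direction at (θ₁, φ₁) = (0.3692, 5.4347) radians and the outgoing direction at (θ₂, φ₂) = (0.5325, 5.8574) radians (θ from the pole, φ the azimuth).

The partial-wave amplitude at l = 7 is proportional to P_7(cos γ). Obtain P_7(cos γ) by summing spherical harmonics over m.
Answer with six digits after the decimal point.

0.326822

Expand P_7 via completeness: Σ_{m} conj(Y_{7,m}) at Ω₁ times Y_{7,m} at Ω₂ —
  term(m=-7) = -0.00000 - 0.00000j   from Y*(Ω₁)=0.00038 + 0.00013j, Y(Ω₂)=-0.00429 + 0.00070j
  term(m=-6) = -0.00009 - 0.00006j   from Y*(Ω₁)=0.00142 + 0.00358j, Y(Ω₂)=-0.02298 + 0.01528j
  term(m=-5) = -0.00128 - 0.00212j   from Y*(Ω₁)=-0.01048 + 0.02064j, Y(Ω₂)=-0.05669 + 0.09080j
  term(m=-4) = -0.00322 - 0.02673j   from Y*(Ω₁)=-0.09337 + 0.02407j, Y(Ω₂)=-0.03685 + 0.27685j
  term(m=-3) = 0.03957 - 0.12671j   from Y*(Ω₁)=-0.23136 - 0.15697j, Y(Ω₂)=0.13733 + 0.45449j
  term(m=-2) = 0.14621 - 0.16490j   from Y*(Ω₁)=-0.06577 - 0.51850j, Y(Ω₂)=0.27779 + 0.31722j
  term(m=-1) = -0.02864 + 0.01288j   from Y*(Ω₁)=0.30823 - 0.34979j, Y(Ω₂)=-0.06135 - 0.02782j
  term(m=+0) = 0.08502 + 0.00000j   from Y*(Ω₁)=-0.19123 + 0.00000j, Y(Ω₂)=-0.44461 + 0.00000j
  term(m=+1) = -0.02864 - 0.01288j   from Y*(Ω₁)=-0.30823 - 0.34979j, Y(Ω₂)=0.06135 - 0.02782j
  term(m=+2) = 0.14621 + 0.16490j   from Y*(Ω₁)=-0.06577 + 0.51850j, Y(Ω₂)=0.27779 - 0.31722j
  term(m=+3) = 0.03957 + 0.12671j   from Y*(Ω₁)=0.23136 - 0.15697j, Y(Ω₂)=-0.13733 + 0.45449j
  term(m=+4) = -0.00322 + 0.02673j   from Y*(Ω₁)=-0.09337 - 0.02407j, Y(Ω₂)=-0.03685 - 0.27685j
  term(m=+5) = -0.00128 + 0.00212j   from Y*(Ω₁)=0.01048 + 0.02064j, Y(Ω₂)=0.05669 + 0.09080j
  term(m=+6) = -0.00009 + 0.00006j   from Y*(Ω₁)=0.00142 - 0.00358j, Y(Ω₂)=-0.02298 - 0.01528j
  term(m=+7) = -0.00000 + 0.00000j   from Y*(Ω₁)=-0.00038 + 0.00013j, Y(Ω₂)=0.00429 + 0.00070j
Σ over m = 0.39012 + 0.00000j; ×(4π/15) → 0.32682 + 0.00000j. Real part: 0.326822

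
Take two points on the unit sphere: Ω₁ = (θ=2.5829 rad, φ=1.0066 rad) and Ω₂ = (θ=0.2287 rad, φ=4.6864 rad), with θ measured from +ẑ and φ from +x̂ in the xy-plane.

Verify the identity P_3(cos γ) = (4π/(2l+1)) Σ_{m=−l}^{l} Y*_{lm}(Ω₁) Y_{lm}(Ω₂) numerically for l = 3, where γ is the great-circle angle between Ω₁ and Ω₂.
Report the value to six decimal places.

Addition theorem: P_3(cos γ) = (4π/7) Σ_m Y*_{lm}(Ω₁) Y_{lm}(Ω₂), m = −3…3:
  term(m=-3) = +0.000013+0.000302i   from Y*(Ω₁)=-0.061682+0.007550i, Y(Ω₂)=+0.000379-0.004847i
  term(m=-2) = -0.005911+0.010966i   from Y*(Ω₁)=+0.104244-0.220055i, Y(Ω₂)=-0.051091-0.002658i
  term(m=-1) = -0.104684+0.062496i   from Y*(Ω₁)=+0.237726+0.375667i, Y(Ω₂)=-0.007127+0.274153i
  term(m=+0) = -0.119294-0.000000i   from Y*(Ω₁)=-0.188306-0.000000i, Y(Ω₂)=+0.633513+0.000000i
  term(m=+1) = -0.104684-0.062496i   from Y*(Ω₁)=-0.237726+0.375667i, Y(Ω₂)=+0.007127+0.274153i
  term(m=+2) = -0.005911-0.010966i   from Y*(Ω₁)=+0.104244+0.220055i, Y(Ω₂)=-0.051091+0.002658i
  term(m=+3) = +0.000013-0.000302i   from Y*(Ω₁)=+0.061682+0.007550i, Y(Ω₂)=-0.000379-0.004847i
Σ over m = -0.340458+0.000000i; ×(4π/7) → -0.611189+0.000000i. Real part: -0.611189

-0.611189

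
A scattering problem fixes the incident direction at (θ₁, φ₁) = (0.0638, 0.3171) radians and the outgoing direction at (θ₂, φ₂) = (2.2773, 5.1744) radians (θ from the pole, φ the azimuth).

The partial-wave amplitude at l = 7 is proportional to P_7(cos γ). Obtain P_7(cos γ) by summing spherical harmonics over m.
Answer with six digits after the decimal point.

Addition theorem: P_7(cos γ) = (4π/15) Σ_m Y*_{lm}(Ω₁) Y_{lm}(Ω₂), m = −7…7:
  m=-7: Y*=-0.000000+0.000000i  Y=+0.006803+0.073347i  product -0.000000-0.000000i
  m=-6: Y*=-0.000000+0.000000i  Y=-0.219353-0.084959i  product +0.000000-0.000000i
  m=-5: Y*=-0.000000+0.000005i  Y=+0.309198-0.281906i  product +0.000001+0.000001i
  m=-4: Y*=+0.000036+0.000115i  Y=+0.108189+0.380176i  product -0.000040+0.000026i
  m=-3: Y*=+0.001317+0.001847i  Y=-0.027903-0.005215i  product -0.000027-0.000058i
  m=-2: Y*=+0.024177+0.017784i  Y=-0.211060+0.279502i  product -0.010073+0.003004i
  m=-1: Y*=+0.240895+0.079056i  Y=-0.084703-0.170102i  product -0.006957-0.047673i
  m=+0: Y*=+1.031159-0.000000i  Y=-0.300584+0.000000i  product -0.309950+0.000000i
  m=+1: Y*=-0.240895+0.079056i  Y=+0.084703-0.170102i  product -0.006957+0.047673i
  m=+2: Y*=+0.024177-0.017784i  Y=-0.211060-0.279502i  product -0.010073-0.003004i
  m=+3: Y*=-0.001317+0.001847i  Y=+0.027903-0.005215i  product -0.000027+0.000058i
  m=+4: Y*=+0.000036-0.000115i  Y=+0.108189-0.380176i  product -0.000040-0.000026i
  m=+5: Y*=+0.000000+0.000005i  Y=-0.309198-0.281906i  product +0.000001-0.000001i
  m=+6: Y*=-0.000000-0.000000i  Y=-0.219353+0.084959i  product +0.000000+0.000000i
  m=+7: Y*=+0.000000+0.000000i  Y=-0.006803+0.073347i  product -0.000000+0.000000i
Accumulated sum -0.344142+0.000000i; after 4π/(2l+1) scaling, -0.288308+0.000000i ⇒ P_7 = -0.288308

-0.288308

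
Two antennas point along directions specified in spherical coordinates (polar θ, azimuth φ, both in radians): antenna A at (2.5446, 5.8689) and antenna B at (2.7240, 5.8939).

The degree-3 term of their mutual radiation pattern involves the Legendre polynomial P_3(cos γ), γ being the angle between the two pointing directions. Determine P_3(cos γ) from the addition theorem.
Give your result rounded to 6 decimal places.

0.905217

Summing Y*_{l m}(θ₁,φ₁)·Y_{l m}(θ₂,φ₂) over m ∈ [−3, 3]; prefactor 4π/(2·3+1) = 1.795196:
  m=-3: Y*=+0.023874-0.070171i  Y=+0.010913+0.025603i  product +0.002057-0.000155i
  m=-2: Y*=-0.180544+0.196848i  Y=-0.109387-0.107903i  product +0.040990-0.002051i
  m=-1: Y*=+0.402450-0.176972i  Y=+0.385325+0.158068i  product +0.183047-0.004577i
  m=+0: Y*=-0.129591-0.000000i  Y=-0.401690+0.000000i  product +0.052055+0.000000i
  m=+1: Y*=-0.402450-0.176972i  Y=-0.385325+0.158068i  product +0.183047+0.004577i
  m=+2: Y*=-0.180544-0.196848i  Y=-0.109387+0.107903i  product +0.040990+0.002051i
  m=+3: Y*=-0.023874-0.070171i  Y=-0.010913+0.025603i  product +0.002057+0.000155i
Accumulated sum +0.504244-0.000000i; after 4π/(2l+1) scaling, +0.905217-0.000000i ⇒ P_3 = 0.905217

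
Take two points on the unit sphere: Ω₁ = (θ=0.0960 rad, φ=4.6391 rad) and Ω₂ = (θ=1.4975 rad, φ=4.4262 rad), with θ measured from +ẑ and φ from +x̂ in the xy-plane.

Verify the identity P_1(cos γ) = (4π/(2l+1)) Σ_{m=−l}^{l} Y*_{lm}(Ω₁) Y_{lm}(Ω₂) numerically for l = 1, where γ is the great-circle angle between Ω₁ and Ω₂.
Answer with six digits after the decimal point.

0.166330

Expand P_1 via completeness: Σ_{m} conj(Y_{1,m}) at Ω₁ times Y_{1,m} at Ω₂ —
  term(m=-1) = (0.011153, 0.002411)   from Y*(Ω₁)=(-0.002425, -0.033028), Y(Ω₂)=(-0.097271, 0.330552)
  term(m=+0) = (0.017402, 0.000000)   from Y*(Ω₁)=(0.486353, -0.000000), Y(Ω₂)=(0.035781, 0.000000)
  term(m=+1) = (0.011153, -0.002411)   from Y*(Ω₁)=(0.002425, -0.033028), Y(Ω₂)=(0.097271, 0.330552)
Accumulated sum (0.039708, 0.000000); after 4π/(2l+1) scaling, (0.166330, 0.000000) ⇒ P_1 = 0.166330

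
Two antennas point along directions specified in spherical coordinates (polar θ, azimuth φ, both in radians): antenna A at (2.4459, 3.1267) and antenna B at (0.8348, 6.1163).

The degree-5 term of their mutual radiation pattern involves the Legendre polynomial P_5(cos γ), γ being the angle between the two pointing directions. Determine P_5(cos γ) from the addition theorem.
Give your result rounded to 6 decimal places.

Expand P_5 via completeness: Σ_{m} conj(Y_{5,m}) at Ω₁ times Y_{5,m} at Ω₂ —
  m=-5: Y*=-0.050055+0.003734i  Y=+0.069714+0.076909i  product -0.003777-0.003589i
  m=-4: Y*=-0.189766+0.011318i  Y=+0.233501+0.184060i  product -0.046394-0.032286i
  m=-3: Y*=-0.391518+0.017504i  Y=+0.377612+0.206612i  product -0.151458-0.074283i
  m=-2: Y*=-0.410053+0.012217i  Y=+0.207876+0.072080i  product -0.086121-0.027017i
  m=-1: Y*=-0.008571+0.000128i  Y=-0.244421-0.041173i  product +0.002100+0.000322i
  m=+0: Y*=+0.392576-0.000000i  Y=-0.294537+0.000000i  product -0.115628+0.000000i
  m=+1: Y*=+0.008571+0.000128i  Y=+0.244421-0.041173i  product +0.002100-0.000322i
  m=+2: Y*=-0.410053-0.012217i  Y=+0.207876-0.072080i  product -0.086121+0.027017i
  m=+3: Y*=+0.391518+0.017504i  Y=-0.377612+0.206612i  product -0.151458+0.074283i
  m=+4: Y*=-0.189766-0.011318i  Y=+0.233501-0.184060i  product -0.046394+0.032286i
  m=+5: Y*=+0.050055+0.003734i  Y=-0.069714+0.076909i  product -0.003777+0.003589i
Σ over m = -0.686927+0.000000i; ×(4π/11) → -0.784744+0.000000i. Real part: -0.784744

-0.784744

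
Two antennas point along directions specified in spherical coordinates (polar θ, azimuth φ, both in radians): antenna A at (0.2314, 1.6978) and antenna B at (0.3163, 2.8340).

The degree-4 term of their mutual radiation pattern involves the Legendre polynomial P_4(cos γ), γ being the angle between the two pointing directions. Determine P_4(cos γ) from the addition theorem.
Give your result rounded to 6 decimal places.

0.594772

Expand P_4 via completeness: Σ_{m} conj(Y_{4,m}) at Ω₁ times Y_{4,m} at Ω₂ —
  term(m=-4) = (-0.000001, 0.000005)   from Y*(Ω₁)=(0.001070, 0.000596), Y(Ω₂)=(0.001383, 0.003905)
  term(m=-3) = (-0.000507, 0.000139)   from Y*(Ω₁)=(0.005465, -0.013642), Y(Ω₂)=(-0.021610, -0.028543)
  term(m=-2) = (-0.011018, -0.013039)   from Y*(Ω₁)=(-0.095912, -0.024900), Y(Ω₂)=(0.140693, 0.099423)
  term(m=-1) = (0.075044, -0.161664)   from Y*(Ω₁)=(-0.048580, 0.380454), Y(Ω₂)=(-0.442889, -0.140695)
  term(m=+0) = (0.298940, 0.000000)   from Y*(Ω₁)=(0.633967, -0.000000), Y(Ω₂)=(0.471539, 0.000000)
  term(m=+1) = (0.075044, 0.161664)   from Y*(Ω₁)=(0.048580, 0.380454), Y(Ω₂)=(0.442889, -0.140695)
  term(m=+2) = (-0.011018, 0.013039)   from Y*(Ω₁)=(-0.095912, 0.024900), Y(Ω₂)=(0.140693, -0.099423)
  term(m=+3) = (-0.000507, -0.000139)   from Y*(Ω₁)=(-0.005465, -0.013642), Y(Ω₂)=(0.021610, -0.028543)
  term(m=+4) = (-0.000001, -0.000005)   from Y*(Ω₁)=(0.001070, -0.000596), Y(Ω₂)=(0.001383, -0.003905)
Σ over m = (0.425974, -0.000000); ×(4π/9) → (0.594772, -0.000000). Real part: 0.594772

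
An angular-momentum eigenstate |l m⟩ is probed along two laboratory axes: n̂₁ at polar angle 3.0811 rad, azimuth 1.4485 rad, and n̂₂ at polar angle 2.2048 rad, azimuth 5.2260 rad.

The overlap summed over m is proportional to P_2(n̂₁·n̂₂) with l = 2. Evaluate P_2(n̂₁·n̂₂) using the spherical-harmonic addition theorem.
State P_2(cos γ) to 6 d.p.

Expand P_2 via completeness: Σ_{m} conj(Y_{2,m}) at Ω₁ times Y_{2,m} at Ω₂ —
  m=-2: -0.00137 + 0.00034j × -0.12968 + 0.21459j = 0.00010 - 0.00034j  (running Σ = 0.00010 - 0.00034j)
  m=-1: -0.00569 - 0.04627j × -0.18115 - 0.32113j = -0.01383 + 0.01021j  (running Σ = -0.01372 + 0.00987j)
  m=0: 0.62732 + 0.00000j × 0.01663 + 0.00000j = 0.01043 + 0.00000j  (running Σ = -0.00329 + 0.00987j)
  m=1: 0.00569 - 0.04627j × 0.18115 - 0.32113j = -0.01383 - 0.01021j  (running Σ = -0.01712 - 0.00034j)
  m=2: -0.00137 - 0.00034j × -0.12968 - 0.21459j = 0.00010 + 0.00034j  (running Σ = -0.01702 - 0.00000j)
Accumulated sum -0.01702 - 0.00000j; after 4π/(2l+1) scaling, -0.04277 - 0.00000j ⇒ P_2 = -0.042770

-0.042770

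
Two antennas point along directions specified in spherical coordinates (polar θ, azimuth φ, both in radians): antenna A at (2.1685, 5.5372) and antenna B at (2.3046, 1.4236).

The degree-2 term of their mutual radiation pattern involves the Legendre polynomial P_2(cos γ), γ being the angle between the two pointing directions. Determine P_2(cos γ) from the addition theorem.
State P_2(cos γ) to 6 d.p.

Summing Y*_{l m}(θ₁,φ₁)·Y_{l m}(θ₂,φ₂) over m ∈ [−2, 2]; prefactor 4π/(2·2+1) = 2.513274:
  m=-2: Y*=0.02078 - 0.26313j  Y=-0.20387 - 0.06181j  product -0.02050 + 0.05236j
  m=-1: Y*=-0.26393 + 0.24391j  Y=-0.05635 + 0.38006j  product -0.07783 - 0.11406j
  m=+0: Y*=-0.01575 + 0.00000j  Y=0.10896 + 0.00000j  product -0.00172 + 0.00000j
  m=+1: Y*=0.26393 + 0.24391j  Y=0.05635 + 0.38006j  product -0.07783 + 0.11406j
  m=+2: Y*=0.02078 + 0.26313j  Y=-0.20387 + 0.06181j  product -0.02050 - 0.05236j
Accumulated sum -0.19838 + 0.00000j; after 4π/(2l+1) scaling, -0.49857 + 0.00000j ⇒ P_2 = -0.498571

-0.498571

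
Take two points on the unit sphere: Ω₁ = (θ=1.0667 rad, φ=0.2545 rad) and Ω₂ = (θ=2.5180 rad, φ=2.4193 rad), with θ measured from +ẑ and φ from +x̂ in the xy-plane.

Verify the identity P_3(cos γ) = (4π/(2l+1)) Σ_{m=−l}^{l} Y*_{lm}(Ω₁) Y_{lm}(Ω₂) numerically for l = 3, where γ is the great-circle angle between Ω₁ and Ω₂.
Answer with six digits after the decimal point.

0.237286

Summing Y*_{l m}(θ₁,φ₁)·Y_{l m}(θ₂,φ₂) over m ∈ [−3, 3]; prefactor 4π/(2·3+1) = 1.795196:
  m=-3: Y*=0.20235 + 0.19367j  Y=0.04664 - 0.06875j  product 0.02275 - 0.00488j
  m=-2: Y*=0.33049 + 0.18443j  Y=-0.03561 - 0.28066j  product 0.03999 - 0.09932j
  m=-1: Y*=0.04561 + 0.01186j  Y=-0.32496 - 0.28634j  product -0.01142 - 0.01691j
  m=+0: Y*=-0.33048 + 0.00000j  Y=-0.08936 + 0.00000j  product 0.02953 + 0.00000j
  m=+1: Y*=-0.04561 + 0.01186j  Y=0.32496 - 0.28634j  product -0.01142 + 0.01691j
  m=+2: Y*=0.33049 - 0.18443j  Y=-0.03561 + 0.28066j  product 0.03999 + 0.09932j
  m=+3: Y*=-0.20235 + 0.19367j  Y=-0.04664 - 0.06875j  product 0.02275 + 0.00488j
Σ over m = 0.13218 - 0.00000j; ×(4π/7) → 0.23729 - 0.00000j. Real part: 0.237286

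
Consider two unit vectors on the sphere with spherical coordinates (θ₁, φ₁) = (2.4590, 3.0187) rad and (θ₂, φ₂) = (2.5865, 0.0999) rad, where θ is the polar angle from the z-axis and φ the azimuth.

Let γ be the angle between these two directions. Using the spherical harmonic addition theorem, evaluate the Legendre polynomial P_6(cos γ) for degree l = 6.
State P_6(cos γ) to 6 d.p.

Term-by-term m-sum for l=6 (normalisation 4π/13 = 0.966644):
  term(m=-6) = +0.000073-0.000306i   from Y*(Ω₁)=+0.022531-0.020464i, Y(Ω₂)=+0.008547-0.005840i
  term(m=-5) = -0.003308+0.006730i   from Y*(Ω₁)=+0.105972-0.074772i, Y(Ω₂)=-0.050758+0.027696i
  term(m=-4) = +0.038162-0.047227i   from Y*(Ω₁)=+0.280038-0.149934i, Y(Ω₂)=+0.176090-0.074367i
  term(m=-3) = -0.144545+0.114135i   from Y*(Ω₁)=+0.428753-0.165646i, Y(Ω₂)=-0.382833+0.118298i
  term(m=-2) = +0.117216-0.055985i   from Y*(Ω₁)=+0.267139-0.067014i, Y(Ω₂)=+0.462264-0.093609i
  term(m=-1) = +0.021822-0.004944i   from Y*(Ω₁)=-0.220114+0.027187i, Y(Ω₂)=-0.100383+0.010062i
  term(m=+0) = +0.144744+0.000000i   from Y*(Ω₁)=-0.352971-0.000000i, Y(Ω₂)=-0.410075+0.000000i
  term(m=+1) = +0.021822+0.004944i   from Y*(Ω₁)=+0.220114+0.027187i, Y(Ω₂)=+0.100383+0.010062i
  term(m=+2) = +0.117216+0.055985i   from Y*(Ω₁)=+0.267139+0.067014i, Y(Ω₂)=+0.462264+0.093609i
  term(m=+3) = -0.144545-0.114135i   from Y*(Ω₁)=-0.428753-0.165646i, Y(Ω₂)=+0.382833+0.118298i
  term(m=+4) = +0.038162+0.047227i   from Y*(Ω₁)=+0.280038+0.149934i, Y(Ω₂)=+0.176090+0.074367i
  term(m=+5) = -0.003308-0.006730i   from Y*(Ω₁)=-0.105972-0.074772i, Y(Ω₂)=+0.050758+0.027696i
  term(m=+6) = +0.000073+0.000306i   from Y*(Ω₁)=+0.022531+0.020464i, Y(Ω₂)=+0.008547+0.005840i
Total Σ_m = +0.203583+0.000000i. Multiply by 0.966644: +0.196792+0.000000i. P_6(cos γ) = 0.196792

0.196792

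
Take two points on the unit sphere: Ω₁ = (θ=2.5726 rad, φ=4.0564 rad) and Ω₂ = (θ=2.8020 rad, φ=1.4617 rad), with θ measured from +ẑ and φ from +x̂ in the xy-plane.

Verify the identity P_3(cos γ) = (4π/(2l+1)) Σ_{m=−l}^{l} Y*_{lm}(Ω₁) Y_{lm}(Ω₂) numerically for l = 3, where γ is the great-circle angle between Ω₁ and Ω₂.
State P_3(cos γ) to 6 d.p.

-0.303002

Expand P_3 via completeness: Σ_{m} conj(Y_{3,m}) at Ω₁ times Y_{3,m} at Ω₂ —
  m=-3: 0.06018 - 0.02524j × -0.00496 + 0.01460j = 0.00007 + 0.00100j  (running Σ = 0.00007 + 0.00100j)
  m=-2: 0.06397 - 0.24160j × 0.10439 + 0.02314j = 0.01227 - 0.02374j  (running Σ = 0.01234 - 0.02274j)
  m=-1: -0.27067 - 0.35166j × 0.04038 - 0.36868j = -0.14058 + 0.08559j  (running Σ = -0.12824 + 0.06285j)
  m=0: -0.17246 + 0.00000j × -0.50852 + 0.00000j = 0.08770 + 0.00000j  (running Σ = -0.04054 + 0.06285j)
  m=1: 0.27067 - 0.35166j × -0.04038 - 0.36868j = -0.14058 - 0.08559j  (running Σ = -0.18112 - 0.02274j)
  m=2: 0.06397 + 0.24160j × 0.10439 - 0.02314j = 0.01227 + 0.02374j  (running Σ = -0.16886 + 0.00100j)
  m=3: -0.06018 - 0.02524j × 0.00496 + 0.01460j = 0.00007 - 0.00100j  (running Σ = -0.16878 - 0.00000j)
Accumulated sum -0.16878 - 0.00000j; after 4π/(2l+1) scaling, -0.30300 - 0.00000j ⇒ P_3 = -0.303002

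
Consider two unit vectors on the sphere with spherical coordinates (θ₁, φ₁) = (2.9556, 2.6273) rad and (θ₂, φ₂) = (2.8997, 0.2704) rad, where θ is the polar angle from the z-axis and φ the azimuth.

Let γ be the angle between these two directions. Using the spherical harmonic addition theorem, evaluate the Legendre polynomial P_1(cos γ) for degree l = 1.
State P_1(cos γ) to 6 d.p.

0.922797

Expand P_1 via completeness: Σ_{m} conj(Y_{1,m}) at Ω₁ times Y_{1,m} at Ω₂ —
  m=-1: Y*=(-0.055625, 0.031428)  Y=(0.079753, -0.022107)  product (-0.003741, 0.003736)
  m=+0: Y*=(-0.480176, -0.000000)  Y=(-0.474378, 0.000000)  product (0.227785, 0.000000)
  m=+1: Y*=(0.055625, 0.031428)  Y=(-0.079753, -0.022107)  product (-0.003741, -0.003736)
Σ over m = (0.220302, 0.000000); ×(4π/3) → (0.922797, 0.000000). Real part: 0.922797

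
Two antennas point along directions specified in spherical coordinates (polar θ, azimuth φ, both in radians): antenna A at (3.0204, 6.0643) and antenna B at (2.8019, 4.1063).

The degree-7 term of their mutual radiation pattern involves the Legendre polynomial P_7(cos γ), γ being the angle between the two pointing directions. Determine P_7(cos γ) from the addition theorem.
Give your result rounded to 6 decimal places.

Addition theorem: P_7(cos γ) = (4π/15) Σ_m Y*_{lm}(Ω₁) Y_{lm}(Ω₂), m = −7…7:
  [-7]  conj(Y_{7,-7})(Ω₁) = +0.000000-0.000000i ; Y_{7,-7}(Ω₂) = -0.000203+0.000103i ; Δ = +0.000000+0.000000i
  [-6]  conj(Y_{7,-6})(Ω₁) = -0.000001+0.000006i ; Y_{7,-6}(Ω₂) = -0.002124-0.001147i ; Δ = +0.000000-0.000000i
  [-5]  conj(Y_{7,-5})(Ω₁) = +0.000051-0.000099i ; Y_{7,-5}(Ω₂) = -0.001765-0.015810i ; Δ = -0.000002-0.000001i
  [-4]  conj(Y_{7,-4})(Ω₁) = -0.000978+0.001172i ; Y_{7,-4}(Ω₂) = +0.054995-0.047967i ; Δ = +0.000002+0.000111i
  [-3]  conj(Y_{7,-3})(Ω₁) = +0.011894-0.009167i ; Y_{7,-3}(Ω₂) = +0.227508+0.057480i ; Δ = +0.003233-0.001402i
  [-2]  conj(Y_{7,-2})(Ω₁) = -0.093460+0.043745i ; Y_{7,-2}(Ω₂) = +0.173728+0.463489i ; Δ = -0.036512-0.035718i
  [-1]  conj(Y_{7,-1})(Ω₁) = +0.436095-0.097009i ; Y_{7,-1}(Ω₂) = -0.305690+0.441039i ; Δ = -0.090525+0.221990i
  [+0]  conj(Y_{7,0})(Ω₁) = -0.879051-0.000000i ; Y_{7,0}(Ω₂) = +0.080226+0.000000i ; Δ = -0.070523-0.000000i
  [+1]  conj(Y_{7,1})(Ω₁) = -0.436095-0.097009i ; Y_{7,1}(Ω₂) = +0.305690+0.441039i ; Δ = -0.090525-0.221990i
  [+2]  conj(Y_{7,2})(Ω₁) = -0.093460-0.043745i ; Y_{7,2}(Ω₂) = +0.173728-0.463489i ; Δ = -0.036512+0.035718i
  [+3]  conj(Y_{7,3})(Ω₁) = -0.011894-0.009167i ; Y_{7,3}(Ω₂) = -0.227508+0.057480i ; Δ = +0.003233+0.001402i
  [+4]  conj(Y_{7,4})(Ω₁) = -0.000978-0.001172i ; Y_{7,4}(Ω₂) = +0.054995+0.047967i ; Δ = +0.000002-0.000111i
  [+5]  conj(Y_{7,5})(Ω₁) = -0.000051-0.000099i ; Y_{7,5}(Ω₂) = +0.001765-0.015810i ; Δ = -0.000002+0.000001i
  [+6]  conj(Y_{7,6})(Ω₁) = -0.000001-0.000006i ; Y_{7,6}(Ω₂) = -0.002124+0.001147i ; Δ = +0.000000+0.000000i
  [+7]  conj(Y_{7,7})(Ω₁) = -0.000000-0.000000i ; Y_{7,7}(Ω₂) = +0.000203+0.000103i ; Δ = +0.000000-0.000000i
Σ over m = -0.318129+0.000000i; ×(4π/15) → -0.266515+0.000000i. Real part: -0.266515

-0.266515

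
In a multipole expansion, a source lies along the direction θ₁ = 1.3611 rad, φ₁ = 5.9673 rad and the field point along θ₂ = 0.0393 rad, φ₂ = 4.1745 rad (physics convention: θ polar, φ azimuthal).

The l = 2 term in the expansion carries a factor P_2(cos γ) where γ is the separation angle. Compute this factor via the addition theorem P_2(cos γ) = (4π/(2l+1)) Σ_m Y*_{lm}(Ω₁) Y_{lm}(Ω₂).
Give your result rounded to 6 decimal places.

Summing Y*_{l m}(θ₁,φ₁)·Y_{l m}(θ₂,φ₂) over m ∈ [−2, 2]; prefactor 4π/(2·2+1) = 2.513274:
  [-2]  conj(Y_{2,-2})(Ω₁) = 0.29821 - 0.21824j ; Y_{2,-2}(Ω₂) = -0.00028 - 0.00052j ; Δ = -0.00020 - 0.00009j
  [-1]  conj(Y_{2,-1})(Ω₁) = 0.14951 - 0.04886j ; Y_{2,-1}(Ω₂) = -0.01554 + 0.02605j ; Δ = -0.00105 + 0.00465j
  [+0]  conj(Y_{2,0})(Ω₁) = -0.27439 + 0.00000j ; Y_{2,0}(Ω₂) = 0.62932 + 0.00000j ; Δ = -0.17268 + 0.00000j
  [+1]  conj(Y_{2,1})(Ω₁) = -0.14951 - 0.04886j ; Y_{2,1}(Ω₂) = 0.01554 + 0.02605j ; Δ = -0.00105 - 0.00465j
  [+2]  conj(Y_{2,2})(Ω₁) = 0.29821 + 0.21824j ; Y_{2,2}(Ω₂) = -0.00028 + 0.00052j ; Δ = -0.00020 + 0.00009j
Accumulated sum -0.17518 - 0.00000j; after 4π/(2l+1) scaling, -0.44028 - 0.00000j ⇒ P_2 = -0.440275

-0.440275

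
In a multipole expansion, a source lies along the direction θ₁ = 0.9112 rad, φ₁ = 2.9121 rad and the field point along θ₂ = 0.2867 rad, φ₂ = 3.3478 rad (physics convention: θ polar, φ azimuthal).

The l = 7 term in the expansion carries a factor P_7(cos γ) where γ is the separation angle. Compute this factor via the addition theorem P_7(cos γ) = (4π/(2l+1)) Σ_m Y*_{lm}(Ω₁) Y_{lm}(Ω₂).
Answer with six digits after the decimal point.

Term-by-term m-sum for l=7 (normalisation 4π/15 = 0.837758):
  term(m=-7) = -0.000007-0.000001i   from Y*(Ω₁)=+0.003430+0.096170i, Y(Ω₂)=-0.000009+0.000072i
  term(m=-6) = -0.000221-0.000129i   from Y*(Ω₁)=+0.053785-0.273986i, Y(Ω₂)=+0.000300-0.000867i
  term(m=-5) = -0.001823-0.002621i   from Y*(Ω₁)=-0.180318+0.400194i, Y(Ω₂)=-0.003738+0.006239i
  term(m=-4) = -0.002278-0.013115i   from Y*(Ω₁)=+0.200462-0.262153i, Y(Ω₂)=+0.027375-0.029624i
  term(m=-3) = -0.003650+0.013520i   from Y*(Ω₁)=+0.068260-0.056163i, Y(Ω₂)=-0.129064+0.091872i
  term(m=-2) = -0.098985+0.117663i   from Y*(Ω₁)=-0.329684+0.162925i, Y(Ω₂)=+0.383064-0.167592i
  term(m=-1) = -0.039410+0.018347i   from Y*(Ω₁)=+0.068329-0.015962i, Y(Ω₂)=-0.606409+0.126849i
  term(m=+0) = +0.052344+0.000000i   from Y*(Ω₁)=+0.346576-0.000000i, Y(Ω₂)=+0.151031+0.000000i
  term(m=+1) = -0.039410-0.018347i   from Y*(Ω₁)=-0.068329-0.015962i, Y(Ω₂)=+0.606409+0.126849i
  term(m=+2) = -0.098985-0.117663i   from Y*(Ω₁)=-0.329684-0.162925i, Y(Ω₂)=+0.383064+0.167592i
  term(m=+3) = -0.003650-0.013520i   from Y*(Ω₁)=-0.068260-0.056163i, Y(Ω₂)=+0.129064+0.091872i
  term(m=+4) = -0.002278+0.013115i   from Y*(Ω₁)=+0.200462+0.262153i, Y(Ω₂)=+0.027375+0.029624i
  term(m=+5) = -0.001823+0.002621i   from Y*(Ω₁)=+0.180318+0.400194i, Y(Ω₂)=+0.003738+0.006239i
  term(m=+6) = -0.000221+0.000129i   from Y*(Ω₁)=+0.053785+0.273986i, Y(Ω₂)=+0.000300+0.000867i
  term(m=+7) = -0.000007+0.000001i   from Y*(Ω₁)=-0.003430+0.096170i, Y(Ω₂)=+0.000009+0.000072i
Total Σ_m = -0.240407-0.000000i. Multiply by 0.837758: -0.201403-0.000000i. P_7(cos γ) = -0.201403

-0.201403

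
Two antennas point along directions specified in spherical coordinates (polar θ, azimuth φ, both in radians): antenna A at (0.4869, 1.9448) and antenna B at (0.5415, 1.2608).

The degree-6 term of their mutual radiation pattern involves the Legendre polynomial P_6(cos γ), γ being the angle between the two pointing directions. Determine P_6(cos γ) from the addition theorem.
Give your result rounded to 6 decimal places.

Summing Y*_{l m}(θ₁,φ₁)·Y_{l m}(θ₂,φ₂) over m ∈ [−6, 6]; prefactor 4π/(2·6+1) = 0.966644:
  term(m=-6) = -0.000026-0.000038i   from Y*(Ω₁)=+0.003160-0.003963i, Y(Ω₂)=+0.002583-0.008681i
  term(m=-5) = -0.001663-0.000475i   from Y*(Ω₁)=-0.031691-0.009776i, Y(Ω₂)=+0.052153-0.001086i
  term(m=-4) = -0.021258+0.009128i   from Y*(Ω₁)=+0.009699+0.129451i, Y(Ω₂)=+0.057887+0.168554i
  term(m=-3) = -0.059233+0.113442i   from Y*(Ω₁)=+0.297089-0.143066i, Y(Ω₂)=-0.311110+0.232026i
  term(m=-2) = +0.049019+0.238394i   from Y*(Ω₁)=-0.369706-0.343043i, Y(Ω₂)=-0.392757-0.280388i
  term(m=-1) = +0.031263+0.025489i   from Y*(Ω₁)=-0.105835+0.269659i, Y(Ω₂)=+0.042477-0.132606i
  term(m=+0) = +0.129167+0.000000i   from Y*(Ω₁)=-0.323324-0.000000i, Y(Ω₂)=-0.399498+0.000000i
  term(m=+1) = +0.031263-0.025489i   from Y*(Ω₁)=+0.105835+0.269659i, Y(Ω₂)=-0.042477-0.132606i
  term(m=+2) = +0.049019-0.238394i   from Y*(Ω₁)=-0.369706+0.343043i, Y(Ω₂)=-0.392757+0.280388i
  term(m=+3) = -0.059233-0.113442i   from Y*(Ω₁)=-0.297089-0.143066i, Y(Ω₂)=+0.311110+0.232026i
  term(m=+4) = -0.021258-0.009128i   from Y*(Ω₁)=+0.009699-0.129451i, Y(Ω₂)=+0.057887-0.168554i
  term(m=+5) = -0.001663+0.000475i   from Y*(Ω₁)=+0.031691-0.009776i, Y(Ω₂)=-0.052153-0.001086i
  term(m=+6) = -0.000026+0.000038i   from Y*(Ω₁)=+0.003160+0.003963i, Y(Ω₂)=+0.002583+0.008681i
Total Σ_m = +0.125371+0.000000i. Multiply by 0.966644: +0.121189+0.000000i. P_6(cos γ) = 0.121189

0.121189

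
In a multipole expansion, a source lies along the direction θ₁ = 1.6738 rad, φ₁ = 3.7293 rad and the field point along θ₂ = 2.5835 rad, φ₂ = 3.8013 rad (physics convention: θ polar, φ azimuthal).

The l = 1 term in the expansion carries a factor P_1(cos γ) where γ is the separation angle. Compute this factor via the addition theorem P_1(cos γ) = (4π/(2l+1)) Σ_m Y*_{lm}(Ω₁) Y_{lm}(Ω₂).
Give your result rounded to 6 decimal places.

Summing Y*_{l m}(θ₁,φ₁)·Y_{l m}(θ₂,φ₂) over m ∈ [−1, 1]; prefactor 4π/(2·1+1) = 4.188790:
  m=-1: (-0.286001, -0.190545) × (-0.144572, 0.112135) = (0.062715, -0.004523)  (running Σ = (0.062715, -0.004523))
  m=0: (-0.050239, -0.000000) × (-0.414465, 0.000000) = (0.020822, 0.000000)  (running Σ = (0.083537, -0.004523))
  m=1: (0.286001, -0.190545) × (0.144572, 0.112135) = (0.062715, 0.004523)  (running Σ = (0.146252, 0.000000))
Accumulated sum (0.146252, 0.000000); after 4π/(2l+1) scaling, (0.612618, 0.000000) ⇒ P_1 = 0.612618

0.612618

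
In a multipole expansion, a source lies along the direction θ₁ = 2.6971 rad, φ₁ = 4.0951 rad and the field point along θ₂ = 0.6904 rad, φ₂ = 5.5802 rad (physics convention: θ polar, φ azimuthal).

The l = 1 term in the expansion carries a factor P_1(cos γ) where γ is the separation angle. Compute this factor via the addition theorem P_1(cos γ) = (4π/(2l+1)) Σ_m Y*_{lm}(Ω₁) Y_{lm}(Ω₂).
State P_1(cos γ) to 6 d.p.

Expand P_1 via completeness: Σ_{m} conj(Y_{1,m}) at Ω₁ times Y_{1,m} at Ω₂ —
  m=-1: Y*=-0.085992-0.121145i  Y=+0.167862+0.142247i  product +0.002798-0.032568i
  m=+0: Y*=-0.441124-0.000000i  Y=+0.376708+0.000000i  product -0.166175-0.000000i
  m=+1: Y*=+0.085992-0.121145i  Y=-0.167862+0.142247i  product +0.002798+0.032568i
Total Σ_m = -0.160580+0.000000i. Multiply by 4.188790: -0.672635+0.000000i. P_1(cos γ) = -0.672635

-0.672635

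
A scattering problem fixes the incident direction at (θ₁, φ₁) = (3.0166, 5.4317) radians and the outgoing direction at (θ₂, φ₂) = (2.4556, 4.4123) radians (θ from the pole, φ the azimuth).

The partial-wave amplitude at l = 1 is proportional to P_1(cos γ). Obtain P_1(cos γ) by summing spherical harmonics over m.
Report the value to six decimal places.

Addition theorem: P_1(cos γ) = (4π/3) Σ_m Y*_{lm}(Ω₁) Y_{lm}(Ω₂), m = −1…1:
  m=-1: Y*=(0.028379, -0.032401)  Y=(-0.064693, 0.209070)  product (0.004938, 0.008029)
  m=+0: Y*=(-0.484791, -0.000000)  Y=(-0.378076, 0.000000)  product (0.183288, 0.000000)
  m=+1: Y*=(-0.028379, -0.032401)  Y=(0.064693, 0.209070)  product (0.004938, -0.008029)
Σ over m = (0.193164, 0.000000); ×(4π/3) → (0.809124, 0.000000). Real part: 0.809124

0.809124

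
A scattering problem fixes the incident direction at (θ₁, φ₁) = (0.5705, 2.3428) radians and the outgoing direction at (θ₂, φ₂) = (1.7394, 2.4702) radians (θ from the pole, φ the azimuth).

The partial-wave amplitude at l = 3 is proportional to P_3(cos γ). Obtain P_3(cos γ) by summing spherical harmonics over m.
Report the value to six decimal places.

Expand P_3 via completeness: Σ_{m} conj(Y_{3,m}) at Ω₁ times Y_{3,m} at Ω₂ —
  term(m=-3) = +0.024373-0.009797i   from Y*(Ω₁)=+0.048298+0.044565i, Y(Ω₂)=+0.171481-0.361075i
  term(m=-2) = -0.040461+0.010538i   from Y*(Ω₁)=-0.006720-0.250774i, Y(Ω₂)=-0.037673-0.162353i
  term(m=-1) = -0.120452+0.015429i   from Y*(Ω₁)=-0.309455+0.317858i, Y(Ω₂)=+0.214327+0.170288i
  term(m=+0) = +0.030463+0.000000i   from Y*(Ω₁)=+0.170140-0.000000i, Y(Ω₂)=+0.179047+0.000000i
  term(m=+1) = -0.120452-0.015429i   from Y*(Ω₁)=+0.309455+0.317858i, Y(Ω₂)=-0.214327+0.170288i
  term(m=+2) = -0.040461-0.010538i   from Y*(Ω₁)=-0.006720+0.250774i, Y(Ω₂)=-0.037673+0.162353i
  term(m=+3) = +0.024373+0.009797i   from Y*(Ω₁)=-0.048298+0.044565i, Y(Ω₂)=-0.171481-0.361075i
Accumulated sum -0.242615+0.000000i; after 4π/(2l+1) scaling, -0.435542+0.000000i ⇒ P_3 = -0.435542

-0.435542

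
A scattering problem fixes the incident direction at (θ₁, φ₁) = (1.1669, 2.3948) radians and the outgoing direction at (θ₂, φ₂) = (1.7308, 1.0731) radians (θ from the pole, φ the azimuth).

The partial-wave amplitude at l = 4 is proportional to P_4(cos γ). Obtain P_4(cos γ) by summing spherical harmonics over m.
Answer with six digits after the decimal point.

0.280529

Summing Y*_{l m}(θ₁,φ₁)·Y_{l m}(θ₂,φ₂) over m ∈ [−4, 4]; prefactor 4π/(2·4+1) = 1.396263:
  [-4]  conj(Y_{4,-4})(Ω₁) = (-0.312624, -0.048664) ; Y_{4,-4}(Ω₂) = (-0.171399, 0.383820) ; Δ = (0.072261, -0.111651)
  [-3]  conj(Y_{4,-3})(Ω₁) = (0.237382, 0.299886) ; Y_{4,-3}(Ω₂) = (0.191295, -0.014895) ; Δ = (0.049877, 0.053831)
  [-2]  conj(Y_{4,-2})(Ω₁) = (0.001771, -0.022890) ; Y_{4,-2}(Ω₂) = (0.145894, 0.224930) ; Δ = (0.005407, -0.002941)
  [-1]  conj(Y_{4,-1})(Ω₁) = (0.240749, -0.222843) ; Y_{4,-1}(Ω₂) = (0.100259, -0.184532) ; Δ = (-0.016984, -0.066768)
  [+0]  conj(Y_{4,0})(Ω₁) = (-0.084483, -0.000000) ; Y_{4,0}(Ω₂) = (0.239186, 0.000000) ; Δ = (-0.020207, -0.000000)
  [+1]  conj(Y_{4,1})(Ω₁) = (-0.240749, -0.222843) ; Y_{4,1}(Ω₂) = (-0.100259, -0.184532) ; Δ = (-0.016984, 0.066768)
  [+2]  conj(Y_{4,2})(Ω₁) = (0.001771, 0.022890) ; Y_{4,2}(Ω₂) = (0.145894, -0.224930) ; Δ = (0.005407, 0.002941)
  [+3]  conj(Y_{4,3})(Ω₁) = (-0.237382, 0.299886) ; Y_{4,3}(Ω₂) = (-0.191295, -0.014895) ; Δ = (0.049877, -0.053831)
  [+4]  conj(Y_{4,4})(Ω₁) = (-0.312624, 0.048664) ; Y_{4,4}(Ω₂) = (-0.171399, -0.383820) ; Δ = (0.072261, 0.111651)
Accumulated sum (0.200914, 0.000000); after 4π/(2l+1) scaling, (0.280529, 0.000000) ⇒ P_4 = 0.280529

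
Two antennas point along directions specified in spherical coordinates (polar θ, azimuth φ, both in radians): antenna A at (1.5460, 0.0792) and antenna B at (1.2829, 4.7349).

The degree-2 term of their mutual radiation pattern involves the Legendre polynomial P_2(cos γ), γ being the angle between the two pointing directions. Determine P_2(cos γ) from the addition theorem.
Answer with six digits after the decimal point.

-0.496648

Term-by-term m-sum for l=2 (normalisation 4π/5 = 2.513274):
  m=-2: Y*=(0.381204, 0.060893)  Y=(-0.354773, 0.015983)  product (-0.136214, -0.015510)
  m=-1: Y*=(0.019088, 0.001515)  Y=(0.004734, 0.210273)  product (-0.000228, 0.004021)
  m=+0: Y*=(-0.314810, -0.000000)  Y=(-0.239111, 0.000000)  product (0.075275, 0.000000)
  m=+1: Y*=(-0.019088, 0.001515)  Y=(-0.004734, 0.210273)  product (-0.000228, -0.004021)
  m=+2: Y*=(0.381204, -0.060893)  Y=(-0.354773, -0.015983)  product (-0.136214, 0.015510)
Accumulated sum (-0.197610, 0.000000); after 4π/(2l+1) scaling, (-0.496648, 0.000000) ⇒ P_2 = -0.496648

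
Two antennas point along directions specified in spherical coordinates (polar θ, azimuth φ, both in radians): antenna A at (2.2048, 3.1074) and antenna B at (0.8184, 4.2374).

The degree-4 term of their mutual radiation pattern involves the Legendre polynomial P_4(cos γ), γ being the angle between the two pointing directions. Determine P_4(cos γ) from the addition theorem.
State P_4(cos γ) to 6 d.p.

Addition theorem: P_4(cos γ) = (4π/9) Σ_m Y*_{lm}(Ω₁) Y_{lm}(Ω₂), m = −4…4:
  m=-4: Y*=(0.184707, -0.025421)  Y=(-0.040635, 0.118960)  product (-0.004481, 0.023006)
  m=-3: Y*=(0.385707, -0.039704)  Y=(0.329298, -0.048365)  product (0.125092, -0.031729)
  m=-2: Y*=(0.315489, -0.021609)  Y=(-0.235342, -0.329083)  product (-0.081359, -0.098737)
  m=-1: Y*=(-0.122673, 0.004196)  Y=(-0.029053, 0.056496)  product (0.003327, -0.007052)
  m=+0: Y*=(-0.340361, -0.000000)  Y=(-0.357219, 0.000000)  product (0.121584, 0.000000)
  m=+1: Y*=(0.122673, 0.004196)  Y=(0.029053, 0.056496)  product (0.003327, 0.007052)
  m=+2: Y*=(0.315489, 0.021609)  Y=(-0.235342, 0.329083)  product (-0.081359, 0.098737)
  m=+3: Y*=(-0.385707, -0.039704)  Y=(-0.329298, -0.048365)  product (0.125092, 0.031729)
  m=+4: Y*=(0.184707, 0.025421)  Y=(-0.040635, -0.118960)  product (-0.004481, -0.023006)
Σ over m = (0.206741, 0.000000); ×(4π/9) → (0.288665, 0.000000). Real part: 0.288665

0.288665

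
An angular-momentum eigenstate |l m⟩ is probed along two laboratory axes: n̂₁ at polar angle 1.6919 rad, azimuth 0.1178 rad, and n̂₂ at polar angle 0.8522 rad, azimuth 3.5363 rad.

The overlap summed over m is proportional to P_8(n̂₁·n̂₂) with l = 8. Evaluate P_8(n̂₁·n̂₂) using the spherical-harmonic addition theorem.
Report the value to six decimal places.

Summing Y*_{l m}(θ₁,φ₁)·Y_{l m}(θ₂,φ₂) over m ∈ [−8, 8]; prefactor 4π/(2·8+1) = 0.739198:
  m=-8: +0.285689+0.393153i × -0.053116+0.000853i = -0.015510-0.020639i  (running Σ = -0.015510-0.020639i)
  m=-7: -0.160602-0.173714i × +0.172680+0.068699i = -0.015799-0.041030i  (running Σ = -0.031309-0.061669i)
  m=-6: -0.213933-0.182694i × -0.269525-0.263106i = +0.009592+0.105528i  (running Σ = -0.021717+0.043858i)
  m=-5: +0.218967+0.146294i × +0.177508+0.416660i = -0.022086+0.117203i  (running Σ = -0.043803+0.161061i)
  m=-4: +0.185680+0.094600i × -0.001693-0.210775i = +0.019625-0.039297i  (running Σ = -0.024178+0.121765i)
  m=-3: -0.254580-0.093911i × +0.087199-0.214158i = -0.042311+0.046331i  (running Σ = -0.066489+0.168096i)
  m=-2: -0.169487-0.040687i × -0.246724+0.248714i = +0.051936-0.032115i  (running Σ = -0.014554+0.135981i)
  m=-1: +0.271728+0.032158i × -0.072041+0.030010i = -0.020541+0.005838i  (running Σ = -0.035094+0.141818i)
  m=0: +0.164016-0.000000i × +0.361518+0.000000i = +0.059295+0.000000i  (running Σ = +0.024200+0.141818i)
  m=1: -0.271728+0.032158i × +0.072041+0.030010i = -0.020541-0.005838i  (running Σ = +0.003660+0.135981i)
  m=2: -0.169487+0.040687i × -0.246724-0.248714i = +0.051936+0.032115i  (running Σ = +0.055595+0.168096i)
  m=3: +0.254580-0.093911i × -0.087199-0.214158i = -0.042311-0.046331i  (running Σ = +0.013284+0.121765i)
  m=4: +0.185680-0.094600i × -0.001693+0.210775i = +0.019625+0.039297i  (running Σ = +0.032909+0.161061i)
  m=5: -0.218967+0.146294i × -0.177508+0.416660i = -0.022086-0.117203i  (running Σ = +0.010823+0.043858i)
  m=6: -0.213933+0.182694i × -0.269525+0.263106i = +0.009592-0.105528i  (running Σ = +0.020415-0.061669i)
  m=7: +0.160602-0.173714i × -0.172680+0.068699i = -0.015799+0.041030i  (running Σ = +0.004616-0.020639i)
  m=8: +0.285689-0.393153i × -0.053116-0.000853i = -0.015510+0.020639i  (running Σ = -0.010894+0.000000i)
Σ over m = -0.010894+0.000000i; ×(4π/17) → -0.008053+0.000000i. Real part: -0.008053

-0.008053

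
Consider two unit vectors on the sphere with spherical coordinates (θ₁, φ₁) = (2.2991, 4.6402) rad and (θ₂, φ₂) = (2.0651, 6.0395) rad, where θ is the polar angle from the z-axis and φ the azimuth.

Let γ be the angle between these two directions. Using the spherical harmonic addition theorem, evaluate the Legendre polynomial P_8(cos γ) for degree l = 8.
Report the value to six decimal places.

Term-by-term m-sum for l=8 (normalisation 4π/17 = 0.739198):
  term(m=-8) = (0.001821, 0.009038)   from Y*(Ω₁)=(0.041558, -0.027080), Y(Ω₂)=(-0.068717, 0.172702)
  term(m=-7) = (-0.066096, 0.025661)   from Y*(Ω₁)=(-0.085661, -0.154837), Y(Ω₂)=(0.053929, -0.397039)
  term(m=-6) = (-0.078808, -0.130931)   from Y*(Ω₁)=(-0.333260, 0.154106), Y(Ω₂)=(0.045147, 0.413756)
  term(m=-5) = (0.026494, -0.022925)   from Y*(Ω₁)=(0.161320, 0.427358), Y(Ω₂)=(-0.026470, -0.071986)
  term(m=-4) = (-0.057591, -0.047145)   from Y*(Ω₁)=(0.225252, -0.066913), Y(Ω₂)=(-0.177810, -0.262117)
  term(m=-3) = (-0.025451, 0.045025)   from Y*(Ω₁)=(0.044868, 0.203928), Y(Ω₂)=(0.184404, 0.165377)
  term(m=-2) = (0.069264, 0.024735)   from Y*(Ω₁)=(0.357821, -0.052023), Y(Ω₂)=(0.179722, 0.095256)
  term(m=-1) = (0.002428, -0.014020)   from Y*(Ω₁)=(0.003504, 0.048449), Y(Ω₂)=(-0.284272, -0.070677)
  term(m=+0) = (-0.059907, 0.000000)   from Y*(Ω₁)=(0.366737, -0.000000), Y(Ω₂)=(-0.163351, 0.000000)
  term(m=+1) = (0.002428, 0.014020)   from Y*(Ω₁)=(-0.003504, 0.048449), Y(Ω₂)=(0.284272, -0.070677)
  term(m=+2) = (0.069264, -0.024735)   from Y*(Ω₁)=(0.357821, 0.052023), Y(Ω₂)=(0.179722, -0.095256)
  term(m=+3) = (-0.025451, -0.045025)   from Y*(Ω₁)=(-0.044868, 0.203928), Y(Ω₂)=(-0.184404, 0.165377)
  term(m=+4) = (-0.057591, 0.047145)   from Y*(Ω₁)=(0.225252, 0.066913), Y(Ω₂)=(-0.177810, 0.262117)
  term(m=+5) = (0.026494, 0.022925)   from Y*(Ω₁)=(-0.161320, 0.427358), Y(Ω₂)=(0.026470, -0.071986)
  term(m=+6) = (-0.078808, 0.130931)   from Y*(Ω₁)=(-0.333260, -0.154106), Y(Ω₂)=(0.045147, -0.413756)
  term(m=+7) = (-0.066096, -0.025661)   from Y*(Ω₁)=(0.085661, -0.154837), Y(Ω₂)=(-0.053929, -0.397039)
  term(m=+8) = (0.001821, -0.009038)   from Y*(Ω₁)=(0.041558, 0.027080), Y(Ω₂)=(-0.068717, -0.172702)
Σ over m = (-0.315786, -0.000000); ×(4π/17) → (-0.233428, -0.000000). Real part: -0.233428

-0.233428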